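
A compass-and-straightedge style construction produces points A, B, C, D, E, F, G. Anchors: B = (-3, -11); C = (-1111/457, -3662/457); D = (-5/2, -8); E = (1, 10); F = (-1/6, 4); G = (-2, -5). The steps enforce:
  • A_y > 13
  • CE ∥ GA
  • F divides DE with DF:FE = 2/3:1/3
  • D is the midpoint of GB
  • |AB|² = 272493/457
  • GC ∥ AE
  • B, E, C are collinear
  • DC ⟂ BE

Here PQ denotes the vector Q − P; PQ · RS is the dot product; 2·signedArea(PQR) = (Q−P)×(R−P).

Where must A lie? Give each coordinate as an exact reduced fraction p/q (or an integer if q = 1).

A = (654/457, 5947/457)

1. A_x = 654/457  [GC ∥ AE ∩ CE ∥ GA]
2. A_y = 5947/457  [GC ∥ AE ∩ CE ∥ GA]
   → A = (654/457, 5947/457)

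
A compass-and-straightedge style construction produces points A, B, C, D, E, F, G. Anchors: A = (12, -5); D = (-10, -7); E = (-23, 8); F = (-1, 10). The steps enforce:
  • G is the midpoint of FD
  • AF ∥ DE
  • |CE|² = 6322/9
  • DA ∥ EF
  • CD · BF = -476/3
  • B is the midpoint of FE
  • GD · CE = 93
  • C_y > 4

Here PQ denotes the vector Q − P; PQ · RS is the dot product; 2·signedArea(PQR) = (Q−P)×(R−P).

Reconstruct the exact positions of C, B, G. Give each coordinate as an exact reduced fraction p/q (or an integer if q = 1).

1. B_x = -12  [B is the midpoint of FE]
2. B_y = 9  [B is the midpoint of FE]
   → B = (-12, 9)
3. G_x = -11/2  [G is the midpoint of FD]
4. G_y = 3/2  [G is the midpoint of FD]
   → G = (-11/2, 3/2)
5. C_x = 10/3  [CD · BF = -476/3 ∩ GD · CE = 93]
6. C_y = 5  [CD · BF = -476/3 ∩ GD · CE = 93]
   → C = (10/3, 5)

B = (-12, 9)
C = (10/3, 5)
G = (-11/2, 3/2)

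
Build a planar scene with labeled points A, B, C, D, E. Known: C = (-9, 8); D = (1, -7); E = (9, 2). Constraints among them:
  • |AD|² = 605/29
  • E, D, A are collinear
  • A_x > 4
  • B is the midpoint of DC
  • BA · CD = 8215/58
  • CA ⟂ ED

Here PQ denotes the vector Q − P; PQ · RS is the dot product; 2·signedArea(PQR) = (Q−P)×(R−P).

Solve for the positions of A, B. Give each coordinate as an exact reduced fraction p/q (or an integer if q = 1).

1. A_x = 117/29  [E, D, A are collinear ∩ CA ⟂ ED]
2. A_y = -104/29  [E, D, A are collinear ∩ CA ⟂ ED]
   → A = (117/29, -104/29)
3. B_x = -4  [B is the midpoint of DC]
4. B_y = 1/2  [B is the midpoint of DC]
   → B = (-4, 1/2)

A = (117/29, -104/29)
B = (-4, 1/2)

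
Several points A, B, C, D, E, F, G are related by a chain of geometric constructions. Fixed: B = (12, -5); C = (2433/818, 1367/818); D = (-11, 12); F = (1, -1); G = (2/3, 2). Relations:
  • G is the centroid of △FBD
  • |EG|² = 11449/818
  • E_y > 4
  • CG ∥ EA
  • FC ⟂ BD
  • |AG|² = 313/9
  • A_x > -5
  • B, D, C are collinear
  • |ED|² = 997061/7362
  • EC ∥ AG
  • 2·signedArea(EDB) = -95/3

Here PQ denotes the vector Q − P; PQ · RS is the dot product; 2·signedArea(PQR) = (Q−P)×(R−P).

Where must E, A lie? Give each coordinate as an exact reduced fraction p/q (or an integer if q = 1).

1. E_x = -5747/2454  [line 17·x + 23·y + -172/3 = 0 ∩ |EG|² = 11449/818]
2. E_y = 3455/818  [line 17·x + 23·y + -172/3 = 0 ∩ |EG|² = 11449/818]
   → E = (-5747/2454, 3455/818)
3. A_x = -5705/1227  [EC ∥ AG ∩ CG ∥ EA]
4. A_y = 1862/409  [EC ∥ AG ∩ CG ∥ EA]
   → A = (-5705/1227, 1862/409)

A = (-5705/1227, 1862/409)
E = (-5747/2454, 3455/818)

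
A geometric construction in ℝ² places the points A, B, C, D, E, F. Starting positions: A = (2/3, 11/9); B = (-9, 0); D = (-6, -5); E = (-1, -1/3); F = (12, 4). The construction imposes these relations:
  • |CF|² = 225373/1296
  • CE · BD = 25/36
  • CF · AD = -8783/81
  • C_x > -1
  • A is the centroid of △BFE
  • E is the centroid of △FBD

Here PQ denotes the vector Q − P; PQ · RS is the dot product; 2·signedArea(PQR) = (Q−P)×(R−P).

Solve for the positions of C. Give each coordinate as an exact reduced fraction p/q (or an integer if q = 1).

C = (-7/12, 1/18)

1. C_x = -7/12  [CE · BD = 25/36 ∩ CF · AD = -8783/81]
2. C_y = 1/18  [CE · BD = 25/36 ∩ CF · AD = -8783/81]
   → C = (-7/12, 1/18)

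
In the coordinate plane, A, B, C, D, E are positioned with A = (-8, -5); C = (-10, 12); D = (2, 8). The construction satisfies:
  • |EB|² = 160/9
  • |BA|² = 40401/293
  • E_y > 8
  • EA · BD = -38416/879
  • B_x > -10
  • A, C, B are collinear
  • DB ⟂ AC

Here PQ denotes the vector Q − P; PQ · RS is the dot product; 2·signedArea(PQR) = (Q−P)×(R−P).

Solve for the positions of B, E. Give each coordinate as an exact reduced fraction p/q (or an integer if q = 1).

1. B_x = -2746/293  [A, C, B are collinear ∩ DB ⟂ AC]
2. B_y = 1952/293  [A, C, B are collinear ∩ DB ⟂ AC]
   → B = (-2746/293, 1952/293)
3. E_x = -5090/879  [line -3332/293·x + -392/293·y + -47432/879 = 0 ∩ |EB|² = 160/9]
4. E_y = 2604/293  [line -3332/293·x + -392/293·y + -47432/879 = 0 ∩ |EB|² = 160/9]
   → E = (-5090/879, 2604/293)

B = (-2746/293, 1952/293)
E = (-5090/879, 2604/293)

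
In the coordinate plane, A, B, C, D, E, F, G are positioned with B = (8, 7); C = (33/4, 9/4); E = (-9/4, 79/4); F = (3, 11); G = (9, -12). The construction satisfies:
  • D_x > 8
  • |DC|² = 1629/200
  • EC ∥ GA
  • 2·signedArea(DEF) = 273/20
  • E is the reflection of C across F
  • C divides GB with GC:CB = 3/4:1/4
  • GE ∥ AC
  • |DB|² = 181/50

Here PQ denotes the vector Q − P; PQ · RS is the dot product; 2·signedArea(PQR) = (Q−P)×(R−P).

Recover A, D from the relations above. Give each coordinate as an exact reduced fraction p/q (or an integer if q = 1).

A = (39/2, -59/2)
D = (81/10, 51/10)

1. A_x = 39/2  [GE ∥ AC ∩ EC ∥ GA]
2. A_y = -59/2  [GE ∥ AC ∩ EC ∥ GA]
   → A = (39/2, -59/2)
3. D_x = 81/10  [line 35/4·x + 21/4·y + -1953/20 = 0 ∩ |DB|² = 181/50]
4. D_y = 51/10  [line 35/4·x + 21/4·y + -1953/20 = 0 ∩ |DB|² = 181/50]
   → D = (81/10, 51/10)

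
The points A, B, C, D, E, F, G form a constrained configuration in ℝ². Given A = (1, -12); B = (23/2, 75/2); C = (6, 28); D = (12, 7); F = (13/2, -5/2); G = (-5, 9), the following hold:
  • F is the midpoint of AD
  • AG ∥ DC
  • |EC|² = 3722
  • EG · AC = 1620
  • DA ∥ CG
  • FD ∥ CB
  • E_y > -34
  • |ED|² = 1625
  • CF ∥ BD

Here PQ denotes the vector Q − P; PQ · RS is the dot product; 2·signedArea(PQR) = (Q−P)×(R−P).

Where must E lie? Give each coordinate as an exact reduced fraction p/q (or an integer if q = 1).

1. E_x = 7  [line -5·x + -40·y + -1285 = 0 ∩ |ED|² = 1625]
2. E_y = -33  [line -5·x + -40·y + -1285 = 0 ∩ |ED|² = 1625]
   → E = (7, -33)

E = (7, -33)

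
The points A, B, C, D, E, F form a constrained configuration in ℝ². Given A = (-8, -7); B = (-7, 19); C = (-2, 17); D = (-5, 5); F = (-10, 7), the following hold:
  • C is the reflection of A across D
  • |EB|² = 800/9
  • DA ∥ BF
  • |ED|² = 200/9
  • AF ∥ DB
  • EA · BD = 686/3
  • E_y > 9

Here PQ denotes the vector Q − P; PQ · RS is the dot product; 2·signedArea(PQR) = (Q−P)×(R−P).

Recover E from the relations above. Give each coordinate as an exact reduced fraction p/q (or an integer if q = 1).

1. E_x = -17/3  [line -2·x + 14·y + -440/3 = 0 ∩ |ED|² = 200/9]
2. E_y = 29/3  [line -2·x + 14·y + -440/3 = 0 ∩ |ED|² = 200/9]
   → E = (-17/3, 29/3)

E = (-17/3, 29/3)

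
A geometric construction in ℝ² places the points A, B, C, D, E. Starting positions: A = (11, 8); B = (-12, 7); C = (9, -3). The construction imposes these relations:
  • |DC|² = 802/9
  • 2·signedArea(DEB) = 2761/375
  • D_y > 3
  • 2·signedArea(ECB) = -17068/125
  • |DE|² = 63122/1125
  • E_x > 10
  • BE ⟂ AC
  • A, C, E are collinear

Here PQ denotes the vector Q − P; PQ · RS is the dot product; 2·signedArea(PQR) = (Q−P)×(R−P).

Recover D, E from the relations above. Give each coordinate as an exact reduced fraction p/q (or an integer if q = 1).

D = (8/3, 4)
E = (1261/125, 373/125)

1. E_x = 1261/125  [A, C, E are collinear ∩ BE ⟂ AC]
2. E_y = 373/125  [A, C, E are collinear ∩ BE ⟂ AC]
   → E = (1261/125, 373/125)
3. D_x = 8/3  [line -502/125·x + -2761/125·y + 37148/375 = 0 ∩ |DE|² = 63122/1125]
4. D_y = 4  [line -502/125·x + -2761/125·y + 37148/375 = 0 ∩ |DE|² = 63122/1125]
   → D = (8/3, 4)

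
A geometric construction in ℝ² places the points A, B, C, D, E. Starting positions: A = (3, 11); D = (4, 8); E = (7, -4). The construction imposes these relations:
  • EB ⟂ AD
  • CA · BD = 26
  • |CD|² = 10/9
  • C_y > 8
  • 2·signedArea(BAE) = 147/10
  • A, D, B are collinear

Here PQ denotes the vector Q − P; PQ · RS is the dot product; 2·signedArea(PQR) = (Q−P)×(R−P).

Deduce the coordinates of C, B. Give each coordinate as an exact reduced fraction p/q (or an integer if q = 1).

B = (79/10, -37/10)
C = (11/3, 9)

1. B_x = 79/10  [A, D, B are collinear ∩ EB ⟂ AD]
2. B_y = -37/10  [A, D, B are collinear ∩ EB ⟂ AD]
   → B = (79/10, -37/10)
3. C_x = 11/3  [line 39/10·x + -117/10·y + 91 = 0 ∩ |CD|² = 10/9]
4. C_y = 9  [line 39/10·x + -117/10·y + 91 = 0 ∩ |CD|² = 10/9]
   → C = (11/3, 9)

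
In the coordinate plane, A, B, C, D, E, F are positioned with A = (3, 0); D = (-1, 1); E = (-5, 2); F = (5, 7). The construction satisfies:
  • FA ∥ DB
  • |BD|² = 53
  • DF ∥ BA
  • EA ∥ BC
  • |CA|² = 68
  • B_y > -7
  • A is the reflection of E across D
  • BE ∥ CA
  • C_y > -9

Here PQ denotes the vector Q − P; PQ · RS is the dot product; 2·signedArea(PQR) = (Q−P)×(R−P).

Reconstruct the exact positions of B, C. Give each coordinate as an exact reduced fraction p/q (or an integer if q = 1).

B = (-3, -6)
C = (5, -8)

1. B_x = -3  [DF ∥ BA ∩ FA ∥ DB]
2. B_y = -6  [DF ∥ BA ∩ FA ∥ DB]
   → B = (-3, -6)
3. C_x = 5  [BE ∥ CA ∩ EA ∥ BC]
4. C_y = -8  [BE ∥ CA ∩ EA ∥ BC]
   → C = (5, -8)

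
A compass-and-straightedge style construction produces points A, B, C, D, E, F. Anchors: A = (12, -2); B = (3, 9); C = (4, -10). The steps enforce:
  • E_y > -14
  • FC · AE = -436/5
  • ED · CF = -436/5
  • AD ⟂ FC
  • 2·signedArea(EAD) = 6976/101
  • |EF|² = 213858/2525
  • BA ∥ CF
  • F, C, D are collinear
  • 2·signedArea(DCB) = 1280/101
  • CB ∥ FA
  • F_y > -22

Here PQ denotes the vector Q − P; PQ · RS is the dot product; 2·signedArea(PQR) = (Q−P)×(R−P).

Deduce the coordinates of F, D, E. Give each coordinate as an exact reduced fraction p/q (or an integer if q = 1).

1. F_x = 13  [CB ∥ FA ∩ BA ∥ CF]
2. F_y = -21  [CB ∥ FA ∩ BA ∥ CF]
   → F = (13, -21)
3. D_x = 332/101  [F, C, D are collinear ∩ AD ⟂ FC]
4. D_y = -922/101  [F, C, D are collinear ∩ AD ⟂ FC]
   → D = (332/101, -922/101)
5. E_x = 3622/505  [line 720/101·x + -880/101·y + -17376/101 = 0 ∩ |EF|² = 213858/2525]
6. E_y = -7008/505  [line 720/101·x + -880/101·y + -17376/101 = 0 ∩ |EF|² = 213858/2525]
   → E = (3622/505, -7008/505)

D = (332/101, -922/101)
E = (3622/505, -7008/505)
F = (13, -21)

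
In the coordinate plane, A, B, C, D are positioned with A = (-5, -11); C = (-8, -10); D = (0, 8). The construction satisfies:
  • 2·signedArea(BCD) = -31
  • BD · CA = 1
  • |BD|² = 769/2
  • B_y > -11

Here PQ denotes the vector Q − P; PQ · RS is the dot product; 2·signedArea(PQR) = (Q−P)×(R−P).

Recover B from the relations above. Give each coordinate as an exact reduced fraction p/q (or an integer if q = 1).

1. B_x = -13/2  [2·signedArea(BCD) = -31 ∩ BD · CA = 1]
2. B_y = -21/2  [2·signedArea(BCD) = -31 ∩ BD · CA = 1]
   → B = (-13/2, -21/2)

B = (-13/2, -21/2)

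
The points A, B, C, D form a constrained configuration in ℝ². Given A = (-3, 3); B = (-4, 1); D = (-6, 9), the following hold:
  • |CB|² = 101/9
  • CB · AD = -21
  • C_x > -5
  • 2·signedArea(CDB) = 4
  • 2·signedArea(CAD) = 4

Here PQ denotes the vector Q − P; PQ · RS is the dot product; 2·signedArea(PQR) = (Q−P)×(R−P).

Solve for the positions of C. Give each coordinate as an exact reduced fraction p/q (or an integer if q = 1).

1. C_x = -13/3  [2·signedArea(CAD) = 4 ∩ 2·signedArea(CDB) = 4]
2. C_y = 13/3  [2·signedArea(CAD) = 4 ∩ 2·signedArea(CDB) = 4]
   → C = (-13/3, 13/3)

C = (-13/3, 13/3)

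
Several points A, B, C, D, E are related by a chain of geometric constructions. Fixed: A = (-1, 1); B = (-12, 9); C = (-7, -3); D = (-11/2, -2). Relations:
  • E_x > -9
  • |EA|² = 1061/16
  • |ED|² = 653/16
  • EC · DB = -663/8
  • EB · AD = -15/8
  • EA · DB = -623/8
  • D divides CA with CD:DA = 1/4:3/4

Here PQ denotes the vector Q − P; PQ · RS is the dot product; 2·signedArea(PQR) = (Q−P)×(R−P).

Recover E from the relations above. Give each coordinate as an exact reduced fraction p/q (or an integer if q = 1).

1. E_x = -35/4  [EA · DB = -623/8 ∩ EB · AD = -15/8]
2. E_y = 7/2  [EA · DB = -623/8 ∩ EB · AD = -15/8]
   → E = (-35/4, 7/2)

E = (-35/4, 7/2)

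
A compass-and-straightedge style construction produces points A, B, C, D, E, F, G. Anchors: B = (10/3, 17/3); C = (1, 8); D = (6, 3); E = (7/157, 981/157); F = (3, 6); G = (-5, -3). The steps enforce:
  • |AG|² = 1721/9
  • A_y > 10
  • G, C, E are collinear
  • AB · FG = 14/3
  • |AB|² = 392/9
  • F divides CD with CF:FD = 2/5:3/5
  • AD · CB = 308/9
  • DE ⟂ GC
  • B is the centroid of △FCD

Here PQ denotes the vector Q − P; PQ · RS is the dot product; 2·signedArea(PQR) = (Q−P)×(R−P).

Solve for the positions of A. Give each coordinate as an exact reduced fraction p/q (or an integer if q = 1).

A = (-4/3, 31/3)

1. A_x = -4/3  [AD · CB = 308/9 ∩ AB · FG = 14/3]
2. A_y = 31/3  [AD · CB = 308/9 ∩ AB · FG = 14/3]
   → A = (-4/3, 31/3)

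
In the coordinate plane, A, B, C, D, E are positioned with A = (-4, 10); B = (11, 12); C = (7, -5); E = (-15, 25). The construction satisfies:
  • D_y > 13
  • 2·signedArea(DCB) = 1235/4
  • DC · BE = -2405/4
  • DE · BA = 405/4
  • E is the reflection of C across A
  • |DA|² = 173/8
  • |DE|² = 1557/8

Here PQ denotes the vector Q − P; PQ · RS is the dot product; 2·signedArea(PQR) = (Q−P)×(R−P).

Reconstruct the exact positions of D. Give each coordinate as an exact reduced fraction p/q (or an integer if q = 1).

1. D_x = -27/4  [2·signedArea(DCB) = 1235/4 ∩ DC · BE = -2405/4]
2. D_y = 55/4  [2·signedArea(DCB) = 1235/4 ∩ DC · BE = -2405/4]
   → D = (-27/4, 55/4)

D = (-27/4, 55/4)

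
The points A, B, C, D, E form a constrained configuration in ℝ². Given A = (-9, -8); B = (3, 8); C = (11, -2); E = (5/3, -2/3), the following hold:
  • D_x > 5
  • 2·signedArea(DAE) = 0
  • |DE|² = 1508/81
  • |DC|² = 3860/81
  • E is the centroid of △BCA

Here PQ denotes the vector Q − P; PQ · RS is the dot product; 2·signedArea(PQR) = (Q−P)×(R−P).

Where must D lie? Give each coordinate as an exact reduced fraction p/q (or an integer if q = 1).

1. D_x = 47/9  [line -22/3·x + 32/3·y + 58/3 = 0 ∩ |DE|² = 1508/81]
2. D_y = 16/9  [line -22/3·x + 32/3·y + 58/3 = 0 ∩ |DE|² = 1508/81]
   → D = (47/9, 16/9)

D = (47/9, 16/9)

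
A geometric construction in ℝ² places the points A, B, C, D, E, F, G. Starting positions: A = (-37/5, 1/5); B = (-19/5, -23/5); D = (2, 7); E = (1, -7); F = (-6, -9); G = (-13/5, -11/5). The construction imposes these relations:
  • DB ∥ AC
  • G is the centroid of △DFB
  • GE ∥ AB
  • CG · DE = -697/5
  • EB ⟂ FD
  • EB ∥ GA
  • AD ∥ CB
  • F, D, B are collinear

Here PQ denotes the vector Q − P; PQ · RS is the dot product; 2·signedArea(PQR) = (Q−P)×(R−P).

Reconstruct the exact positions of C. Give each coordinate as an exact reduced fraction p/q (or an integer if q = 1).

1. C_x = -66/5  [AD ∥ CB ∩ DB ∥ AC]
2. C_y = -57/5  [AD ∥ CB ∩ DB ∥ AC]
   → C = (-66/5, -57/5)

C = (-66/5, -57/5)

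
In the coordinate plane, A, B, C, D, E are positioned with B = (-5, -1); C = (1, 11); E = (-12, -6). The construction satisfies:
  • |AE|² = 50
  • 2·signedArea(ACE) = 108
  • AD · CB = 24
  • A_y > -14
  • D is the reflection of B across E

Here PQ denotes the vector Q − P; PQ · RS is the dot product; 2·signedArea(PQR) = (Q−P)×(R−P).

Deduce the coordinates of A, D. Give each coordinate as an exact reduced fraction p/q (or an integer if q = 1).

1. D_x = -19  [D is the reflection of B across E]
2. D_y = -11  [D is the reflection of B across E]
   → D = (-19, -11)
3. A_x = -11  [2·signedArea(ACE) = 108 ∩ AD · CB = 24]
4. A_y = -13  [2·signedArea(ACE) = 108 ∩ AD · CB = 24]
   → A = (-11, -13)

A = (-11, -13)
D = (-19, -11)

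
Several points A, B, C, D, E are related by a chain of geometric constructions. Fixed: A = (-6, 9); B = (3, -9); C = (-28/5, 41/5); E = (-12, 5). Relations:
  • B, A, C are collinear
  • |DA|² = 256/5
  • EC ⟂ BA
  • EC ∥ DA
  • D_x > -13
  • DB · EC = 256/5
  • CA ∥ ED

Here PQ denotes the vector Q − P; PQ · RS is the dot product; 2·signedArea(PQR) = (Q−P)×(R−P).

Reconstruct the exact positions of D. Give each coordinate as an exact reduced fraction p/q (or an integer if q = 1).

D = (-62/5, 29/5)

1. D_x = -62/5  [EC ∥ DA ∩ CA ∥ ED]
2. D_y = 29/5  [EC ∥ DA ∩ CA ∥ ED]
   → D = (-62/5, 29/5)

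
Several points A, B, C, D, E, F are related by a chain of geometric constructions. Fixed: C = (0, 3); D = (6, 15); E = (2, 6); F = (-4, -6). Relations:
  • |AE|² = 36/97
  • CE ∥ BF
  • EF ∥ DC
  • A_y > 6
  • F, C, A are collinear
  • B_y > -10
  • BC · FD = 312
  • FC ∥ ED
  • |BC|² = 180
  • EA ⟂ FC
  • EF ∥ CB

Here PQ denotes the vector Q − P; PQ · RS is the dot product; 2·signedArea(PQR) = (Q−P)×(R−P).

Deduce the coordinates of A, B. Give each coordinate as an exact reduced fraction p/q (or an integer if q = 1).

A = (140/97, 606/97)
B = (-6, -9)

1. A_x = 140/97  [F, C, A are collinear ∩ EA ⟂ FC]
2. A_y = 606/97  [F, C, A are collinear ∩ EA ⟂ FC]
   → A = (140/97, 606/97)
3. B_x = -6  [CE ∥ BF ∩ EF ∥ CB]
4. B_y = -9  [CE ∥ BF ∩ EF ∥ CB]
   → B = (-6, -9)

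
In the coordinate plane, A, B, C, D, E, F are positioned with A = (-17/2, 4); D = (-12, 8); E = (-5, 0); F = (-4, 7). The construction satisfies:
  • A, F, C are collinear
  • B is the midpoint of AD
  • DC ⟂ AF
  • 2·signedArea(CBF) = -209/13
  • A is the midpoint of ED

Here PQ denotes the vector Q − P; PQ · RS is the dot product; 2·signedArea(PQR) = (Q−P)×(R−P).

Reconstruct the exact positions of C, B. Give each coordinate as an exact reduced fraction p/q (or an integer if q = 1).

B = (-41/4, 6)
C = (-118/13, 47/13)

1. C_x = -118/13  [A, F, C are collinear ∩ DC ⟂ AF]
2. C_y = 47/13  [A, F, C are collinear ∩ DC ⟂ AF]
   → C = (-118/13, 47/13)
3. B_x = -41/4  [B is the midpoint of AD]
4. B_y = 6  [B is the midpoint of AD]
   → B = (-41/4, 6)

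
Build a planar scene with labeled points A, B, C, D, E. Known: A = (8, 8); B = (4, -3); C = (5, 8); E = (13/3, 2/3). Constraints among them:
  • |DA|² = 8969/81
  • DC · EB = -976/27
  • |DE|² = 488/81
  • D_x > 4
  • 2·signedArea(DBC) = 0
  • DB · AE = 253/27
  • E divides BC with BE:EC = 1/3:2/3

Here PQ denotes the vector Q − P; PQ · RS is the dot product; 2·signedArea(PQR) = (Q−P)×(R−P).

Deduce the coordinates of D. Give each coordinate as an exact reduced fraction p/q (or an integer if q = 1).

D = (37/9, -16/9)

1. D_x = 37/9  [2·signedArea(DBC) = 0 ∩ DB · AE = 253/27]
2. D_y = -16/9  [2·signedArea(DBC) = 0 ∩ DB · AE = 253/27]
   → D = (37/9, -16/9)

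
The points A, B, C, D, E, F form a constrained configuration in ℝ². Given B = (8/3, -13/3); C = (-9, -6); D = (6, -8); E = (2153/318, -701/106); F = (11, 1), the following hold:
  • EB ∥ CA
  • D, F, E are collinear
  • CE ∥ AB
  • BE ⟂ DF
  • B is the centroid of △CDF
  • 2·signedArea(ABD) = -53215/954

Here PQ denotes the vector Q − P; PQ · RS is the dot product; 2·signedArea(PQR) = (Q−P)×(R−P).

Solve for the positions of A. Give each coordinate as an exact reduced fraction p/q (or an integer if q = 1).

1. A_x = -1389/106  [CE ∥ AB ∩ EB ∥ CA]
2. A_y = -1183/318  [CE ∥ AB ∩ EB ∥ CA]
   → A = (-1389/106, -1183/318)

A = (-1389/106, -1183/318)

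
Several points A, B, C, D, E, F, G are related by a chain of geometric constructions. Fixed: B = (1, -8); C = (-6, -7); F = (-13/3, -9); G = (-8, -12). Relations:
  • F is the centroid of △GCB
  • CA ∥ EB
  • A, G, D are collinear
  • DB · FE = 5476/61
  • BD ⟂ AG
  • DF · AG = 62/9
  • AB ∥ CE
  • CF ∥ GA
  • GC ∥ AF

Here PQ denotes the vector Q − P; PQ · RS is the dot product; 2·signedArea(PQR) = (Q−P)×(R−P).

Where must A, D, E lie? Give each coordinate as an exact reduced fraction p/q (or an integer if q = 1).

1. A_x = -19/3  [GC ∥ AF ∩ CF ∥ GA]
2. A_y = -14  [GC ∥ AF ∩ CF ∥ GA]
   → A = (-19/3, -14)
3. D_x = -383/61  [A, G, D are collinear ∩ BD ⟂ AG]
4. D_y = -858/61  [A, G, D are collinear ∩ BD ⟂ AG]
   → D = (-383/61, -858/61)
5. E_x = 4/3  [CA ∥ EB ∩ AB ∥ CE]
6. E_y = -1  [CA ∥ EB ∩ AB ∥ CE]
   → E = (4/3, -1)

A = (-19/3, -14)
D = (-383/61, -858/61)
E = (4/3, -1)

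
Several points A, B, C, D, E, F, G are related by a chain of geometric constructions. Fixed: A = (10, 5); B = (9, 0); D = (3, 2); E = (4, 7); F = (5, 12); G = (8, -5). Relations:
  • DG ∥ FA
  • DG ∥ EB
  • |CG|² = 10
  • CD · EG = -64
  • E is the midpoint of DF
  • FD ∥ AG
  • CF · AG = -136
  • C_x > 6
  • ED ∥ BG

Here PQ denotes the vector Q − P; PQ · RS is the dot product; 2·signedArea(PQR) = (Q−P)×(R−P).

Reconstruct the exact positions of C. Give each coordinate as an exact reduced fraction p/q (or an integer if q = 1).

C = (7, -2)

1. C_x = 7  [CF · AG = -136 ∩ CD · EG = -64]
2. C_y = -2  [CF · AG = -136 ∩ CD · EG = -64]
   → C = (7, -2)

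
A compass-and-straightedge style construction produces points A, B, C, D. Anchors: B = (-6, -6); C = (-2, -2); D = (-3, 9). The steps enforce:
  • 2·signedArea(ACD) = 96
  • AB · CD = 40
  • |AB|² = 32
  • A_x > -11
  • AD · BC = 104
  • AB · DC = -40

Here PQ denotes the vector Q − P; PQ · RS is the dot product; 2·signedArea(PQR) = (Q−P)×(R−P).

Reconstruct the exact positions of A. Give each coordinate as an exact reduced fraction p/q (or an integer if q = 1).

1. A_x = -10  [AB · DC = -40 ∩ 2·signedArea(ACD) = 96]
2. A_y = -10  [AB · DC = -40 ∩ 2·signedArea(ACD) = 96]
   → A = (-10, -10)

A = (-10, -10)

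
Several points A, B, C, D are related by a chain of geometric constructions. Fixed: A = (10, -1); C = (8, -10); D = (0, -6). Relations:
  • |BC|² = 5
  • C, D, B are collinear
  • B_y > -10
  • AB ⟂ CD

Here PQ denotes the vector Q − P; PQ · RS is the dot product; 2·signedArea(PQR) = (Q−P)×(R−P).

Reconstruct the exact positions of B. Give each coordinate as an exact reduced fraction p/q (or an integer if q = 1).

1. B_x = 6  [C, D, B are collinear ∩ AB ⟂ CD]
2. B_y = -9  [C, D, B are collinear ∩ AB ⟂ CD]
   → B = (6, -9)

B = (6, -9)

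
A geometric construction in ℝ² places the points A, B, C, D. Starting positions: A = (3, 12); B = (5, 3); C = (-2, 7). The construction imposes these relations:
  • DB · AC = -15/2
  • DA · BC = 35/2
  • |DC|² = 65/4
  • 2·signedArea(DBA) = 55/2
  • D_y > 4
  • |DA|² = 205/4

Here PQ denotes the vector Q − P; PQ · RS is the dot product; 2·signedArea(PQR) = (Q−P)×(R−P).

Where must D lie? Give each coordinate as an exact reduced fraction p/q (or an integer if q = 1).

D = (3/2, 5)

1. D_x = 3/2  [DA · BC = 35/2 ∩ 2·signedArea(DBA) = 55/2]
2. D_y = 5  [DA · BC = 35/2 ∩ 2·signedArea(DBA) = 55/2]
   → D = (3/2, 5)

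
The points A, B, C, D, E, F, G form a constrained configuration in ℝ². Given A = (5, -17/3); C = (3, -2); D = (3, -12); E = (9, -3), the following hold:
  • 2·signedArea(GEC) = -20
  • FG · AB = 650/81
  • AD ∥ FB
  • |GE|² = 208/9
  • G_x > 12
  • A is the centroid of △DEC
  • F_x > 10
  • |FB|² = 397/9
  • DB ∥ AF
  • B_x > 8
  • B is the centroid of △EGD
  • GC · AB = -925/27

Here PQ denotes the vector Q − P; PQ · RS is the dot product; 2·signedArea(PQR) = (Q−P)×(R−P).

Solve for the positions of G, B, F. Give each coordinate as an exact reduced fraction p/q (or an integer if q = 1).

B = (25/3, -46/9)
F = (31/3, 11/9)
G = (13, -1/3)

1. G_x = 13  [line -1·x + -6·y + 11 = 0 ∩ |GE|² = 208/9]
2. G_y = -1/3  [line -1·x + -6·y + 11 = 0 ∩ |GE|² = 208/9]
   → G = (13, -1/3)
3. B_x = 25/3  [GC · AB = -925/27 ∩ B is the centroid of △EGD]
4. B_y = -46/9  [GC · AB = -925/27 ∩ B is the centroid of △EGD]
   → B = (25/3, -46/9)
5. F_x = 31/3  [AD ∥ FB ∩ DB ∥ AF]
6. F_y = 11/9  [AD ∥ FB ∩ DB ∥ AF]
   → F = (31/3, 11/9)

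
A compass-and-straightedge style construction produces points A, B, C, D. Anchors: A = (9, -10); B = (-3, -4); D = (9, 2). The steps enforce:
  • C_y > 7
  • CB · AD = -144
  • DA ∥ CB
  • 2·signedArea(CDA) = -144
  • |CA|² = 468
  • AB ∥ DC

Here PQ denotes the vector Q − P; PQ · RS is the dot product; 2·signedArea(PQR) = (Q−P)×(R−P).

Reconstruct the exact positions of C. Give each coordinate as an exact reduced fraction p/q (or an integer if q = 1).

1. C_x = -3  [DA ∥ CB ∩ AB ∥ DC]
2. C_y = 8  [DA ∥ CB ∩ AB ∥ DC]
   → C = (-3, 8)

C = (-3, 8)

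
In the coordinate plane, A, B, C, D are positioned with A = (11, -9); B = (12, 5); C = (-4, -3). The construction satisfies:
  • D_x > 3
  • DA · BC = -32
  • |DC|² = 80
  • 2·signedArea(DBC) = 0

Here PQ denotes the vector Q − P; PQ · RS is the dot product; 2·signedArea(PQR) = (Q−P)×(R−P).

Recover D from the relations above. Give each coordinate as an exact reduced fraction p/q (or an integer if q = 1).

1. D_x = 4  [2·signedArea(DBC) = 0 ∩ DA · BC = -32]
2. D_y = 1  [2·signedArea(DBC) = 0 ∩ DA · BC = -32]
   → D = (4, 1)

D = (4, 1)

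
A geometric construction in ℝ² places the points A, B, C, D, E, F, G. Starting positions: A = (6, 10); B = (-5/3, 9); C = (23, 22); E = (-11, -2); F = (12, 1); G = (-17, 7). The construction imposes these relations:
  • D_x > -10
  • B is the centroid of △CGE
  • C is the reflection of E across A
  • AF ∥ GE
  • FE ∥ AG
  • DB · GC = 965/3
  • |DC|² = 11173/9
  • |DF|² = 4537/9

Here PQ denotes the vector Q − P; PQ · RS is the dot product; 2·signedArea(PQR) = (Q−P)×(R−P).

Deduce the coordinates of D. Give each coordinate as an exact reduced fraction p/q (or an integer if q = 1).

D = (-28/3, 8)

1. D_x = -28/3  [line -40·x + -15·y + -760/3 = 0 ∩ |DC|² = 11173/9]
2. D_y = 8  [line -40·x + -15·y + -760/3 = 0 ∩ |DC|² = 11173/9]
   → D = (-28/3, 8)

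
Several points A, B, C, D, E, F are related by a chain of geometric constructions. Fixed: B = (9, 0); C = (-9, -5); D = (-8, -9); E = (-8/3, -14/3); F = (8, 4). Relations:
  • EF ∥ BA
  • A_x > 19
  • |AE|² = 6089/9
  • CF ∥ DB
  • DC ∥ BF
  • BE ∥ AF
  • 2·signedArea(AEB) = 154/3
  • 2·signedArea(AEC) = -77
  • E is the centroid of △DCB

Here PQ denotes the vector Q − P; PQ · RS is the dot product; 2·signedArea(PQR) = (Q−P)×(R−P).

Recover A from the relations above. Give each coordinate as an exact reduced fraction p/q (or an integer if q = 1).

A = (59/3, 26/3)

1. A_x = 59/3  [BE ∥ AF ∩ EF ∥ BA]
2. A_y = 26/3  [BE ∥ AF ∩ EF ∥ BA]
   → A = (59/3, 26/3)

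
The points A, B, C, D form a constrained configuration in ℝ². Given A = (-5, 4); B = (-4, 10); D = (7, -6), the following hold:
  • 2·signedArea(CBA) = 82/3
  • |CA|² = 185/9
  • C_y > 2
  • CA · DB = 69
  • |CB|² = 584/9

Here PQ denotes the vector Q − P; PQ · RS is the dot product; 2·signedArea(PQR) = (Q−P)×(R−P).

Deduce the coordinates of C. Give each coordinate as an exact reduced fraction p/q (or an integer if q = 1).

C = (-2/3, 8/3)

1. C_x = -2/3  [CA · DB = 69 ∩ 2·signedArea(CBA) = 82/3]
2. C_y = 8/3  [CA · DB = 69 ∩ 2·signedArea(CBA) = 82/3]
   → C = (-2/3, 8/3)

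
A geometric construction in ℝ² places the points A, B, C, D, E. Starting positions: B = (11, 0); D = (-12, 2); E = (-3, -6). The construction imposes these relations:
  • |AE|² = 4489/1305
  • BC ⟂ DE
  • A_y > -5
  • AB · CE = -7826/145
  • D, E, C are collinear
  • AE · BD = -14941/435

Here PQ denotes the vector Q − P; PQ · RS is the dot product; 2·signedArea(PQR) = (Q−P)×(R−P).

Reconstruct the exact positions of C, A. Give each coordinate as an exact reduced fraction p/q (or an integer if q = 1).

1. C_x = 267/145  [D, E, C are collinear ∩ BC ⟂ DE]
2. C_y = -1494/145  [D, E, C are collinear ∩ BC ⟂ DE]
   → C = (267/145, -1494/145)
3. A_x = -636/145  [AE · BD = -14941/435 ∩ AB · CE = -7826/145]
4. A_y = -2074/435  [AE · BD = -14941/435 ∩ AB · CE = -7826/145]
   → A = (-636/145, -2074/435)

A = (-636/145, -2074/435)
C = (267/145, -1494/145)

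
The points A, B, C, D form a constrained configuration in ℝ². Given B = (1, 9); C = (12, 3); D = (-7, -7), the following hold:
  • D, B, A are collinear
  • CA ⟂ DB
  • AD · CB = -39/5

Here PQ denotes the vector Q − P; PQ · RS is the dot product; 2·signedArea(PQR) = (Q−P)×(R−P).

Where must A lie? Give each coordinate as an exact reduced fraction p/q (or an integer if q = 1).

A = (4/5, 43/5)

1. A_x = 4/5  [D, B, A are collinear ∩ CA ⟂ DB]
2. A_y = 43/5  [D, B, A are collinear ∩ CA ⟂ DB]
   → A = (4/5, 43/5)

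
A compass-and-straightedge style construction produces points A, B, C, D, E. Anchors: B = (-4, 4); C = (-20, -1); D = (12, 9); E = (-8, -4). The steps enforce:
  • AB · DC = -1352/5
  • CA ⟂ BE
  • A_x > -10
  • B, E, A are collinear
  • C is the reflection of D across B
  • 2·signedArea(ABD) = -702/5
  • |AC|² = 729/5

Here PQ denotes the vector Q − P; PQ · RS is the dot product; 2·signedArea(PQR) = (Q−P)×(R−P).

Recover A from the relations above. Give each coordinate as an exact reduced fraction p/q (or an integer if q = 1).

1. A_x = -46/5  [B, E, A are collinear ∩ CA ⟂ BE]
2. A_y = -32/5  [B, E, A are collinear ∩ CA ⟂ BE]
   → A = (-46/5, -32/5)

A = (-46/5, -32/5)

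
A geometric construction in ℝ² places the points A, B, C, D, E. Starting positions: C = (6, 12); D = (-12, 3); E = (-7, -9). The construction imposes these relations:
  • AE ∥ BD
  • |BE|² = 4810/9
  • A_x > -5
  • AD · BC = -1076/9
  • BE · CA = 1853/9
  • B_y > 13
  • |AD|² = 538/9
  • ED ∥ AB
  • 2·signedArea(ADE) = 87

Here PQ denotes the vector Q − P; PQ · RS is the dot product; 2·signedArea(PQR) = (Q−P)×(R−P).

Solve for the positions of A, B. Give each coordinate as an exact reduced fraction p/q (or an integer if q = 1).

1. A_x = -13/3  [line 12·x + 5·y + 42 = 0 ∩ |AD|² = 538/9]
2. A_y = 2  [line 12·x + 5·y + 42 = 0 ∩ |AD|² = 538/9]
   → A = (-13/3, 2)
3. B_x = -28/3  [AD · BC = -1076/9 ∩ AE ∥ BD]
4. B_y = 14  [AD · BC = -1076/9 ∩ AE ∥ BD]
   → B = (-28/3, 14)

A = (-13/3, 2)
B = (-28/3, 14)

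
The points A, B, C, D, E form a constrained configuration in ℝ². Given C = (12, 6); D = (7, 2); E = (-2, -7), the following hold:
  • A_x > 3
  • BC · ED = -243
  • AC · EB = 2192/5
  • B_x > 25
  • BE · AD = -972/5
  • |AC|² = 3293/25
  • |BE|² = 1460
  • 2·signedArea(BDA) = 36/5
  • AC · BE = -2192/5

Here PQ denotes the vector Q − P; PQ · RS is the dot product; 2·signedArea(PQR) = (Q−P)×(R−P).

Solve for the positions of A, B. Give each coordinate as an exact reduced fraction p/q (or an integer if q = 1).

1. B_x = 26  [line -9·x + -9·y + 405 = 0 ∩ |BE|² = 1460]
2. B_y = 19  [line -9·x + -9·y + 405 = 0 ∩ |BE|² = 1460]
   → B = (26, 19)
3. A_x = 17/5  [AC · EB = 2192/5 ∩ 2·signedArea(BDA) = 36/5]
4. A_y = -8/5  [AC · EB = 2192/5 ∩ 2·signedArea(BDA) = 36/5]
   → A = (17/5, -8/5)

A = (17/5, -8/5)
B = (26, 19)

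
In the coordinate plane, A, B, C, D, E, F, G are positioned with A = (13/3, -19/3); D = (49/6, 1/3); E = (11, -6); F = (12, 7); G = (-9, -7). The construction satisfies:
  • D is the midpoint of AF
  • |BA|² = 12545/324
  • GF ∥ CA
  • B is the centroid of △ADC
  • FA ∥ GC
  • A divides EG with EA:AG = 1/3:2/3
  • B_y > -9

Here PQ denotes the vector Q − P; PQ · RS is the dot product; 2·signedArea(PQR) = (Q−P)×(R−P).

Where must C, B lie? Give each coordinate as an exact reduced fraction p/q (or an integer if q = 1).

B = (-25/18, -79/9)
C = (-50/3, -61/3)

1. C_x = -50/3  [GF ∥ CA ∩ FA ∥ GC]
2. C_y = -61/3  [GF ∥ CA ∩ FA ∥ GC]
   → C = (-50/3, -61/3)
3. B_x = -25/18  [B is the centroid of △ADC]
4. B_y = -79/9  [B is the centroid of △ADC]
   → B = (-25/18, -79/9)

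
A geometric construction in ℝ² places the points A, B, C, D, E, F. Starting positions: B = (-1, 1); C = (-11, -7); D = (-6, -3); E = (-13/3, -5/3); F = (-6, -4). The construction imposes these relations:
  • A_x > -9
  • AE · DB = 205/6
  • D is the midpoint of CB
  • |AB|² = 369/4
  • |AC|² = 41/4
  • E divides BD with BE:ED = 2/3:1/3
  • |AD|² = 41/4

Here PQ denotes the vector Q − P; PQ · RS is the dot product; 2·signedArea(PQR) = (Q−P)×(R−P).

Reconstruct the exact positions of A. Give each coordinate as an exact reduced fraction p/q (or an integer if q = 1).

A = (-17/2, -5)

1. A_x = -17/2  [line -5·x + -4·y + -125/2 = 0 ∩ |AC|² = 41/4]
2. A_y = -5  [line -5·x + -4·y + -125/2 = 0 ∩ |AC|² = 41/4]
   → A = (-17/2, -5)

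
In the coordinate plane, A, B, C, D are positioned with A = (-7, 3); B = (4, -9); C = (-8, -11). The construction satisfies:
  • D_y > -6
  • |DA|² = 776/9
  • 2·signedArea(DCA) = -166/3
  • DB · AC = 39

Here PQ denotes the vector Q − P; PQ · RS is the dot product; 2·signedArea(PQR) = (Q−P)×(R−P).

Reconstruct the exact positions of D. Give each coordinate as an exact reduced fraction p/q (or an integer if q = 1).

D = (-11/3, -17/3)

1. D_x = -11/3  [2·signedArea(DCA) = -166/3 ∩ DB · AC = 39]
2. D_y = -17/3  [2·signedArea(DCA) = -166/3 ∩ DB · AC = 39]
   → D = (-11/3, -17/3)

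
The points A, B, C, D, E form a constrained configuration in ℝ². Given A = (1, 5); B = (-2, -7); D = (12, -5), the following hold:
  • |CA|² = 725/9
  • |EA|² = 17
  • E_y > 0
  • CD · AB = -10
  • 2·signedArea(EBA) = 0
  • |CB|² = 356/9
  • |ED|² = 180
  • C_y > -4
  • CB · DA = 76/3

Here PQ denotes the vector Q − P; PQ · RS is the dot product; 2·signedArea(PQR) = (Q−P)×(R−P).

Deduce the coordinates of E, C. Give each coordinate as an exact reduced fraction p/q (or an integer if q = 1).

1. E_x = 0  [line -12·x + 3·y + -3 = 0 ∩ |ED|² = 180]
2. E_y = 1  [line -12·x + 3·y + -3 = 0 ∩ |ED|² = 180]
   → E = (0, 1)
3. C_x = 10/3  [CB · DA = 76/3 ∩ CD · AB = -10]
4. C_y = -11/3  [CB · DA = 76/3 ∩ CD · AB = -10]
   → C = (10/3, -11/3)

C = (10/3, -11/3)
E = (0, 1)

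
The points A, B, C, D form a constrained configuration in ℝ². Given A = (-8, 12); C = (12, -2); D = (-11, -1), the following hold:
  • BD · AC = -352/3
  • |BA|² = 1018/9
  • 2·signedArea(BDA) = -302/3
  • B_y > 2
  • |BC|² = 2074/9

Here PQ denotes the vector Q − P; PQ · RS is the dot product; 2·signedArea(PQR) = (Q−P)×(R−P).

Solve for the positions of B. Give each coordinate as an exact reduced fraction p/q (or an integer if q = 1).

B = (-7/3, 3)

1. B_x = -7/3  [BD · AC = -352/3 ∩ 2·signedArea(BDA) = -302/3]
2. B_y = 3  [BD · AC = -352/3 ∩ 2·signedArea(BDA) = -302/3]
   → B = (-7/3, 3)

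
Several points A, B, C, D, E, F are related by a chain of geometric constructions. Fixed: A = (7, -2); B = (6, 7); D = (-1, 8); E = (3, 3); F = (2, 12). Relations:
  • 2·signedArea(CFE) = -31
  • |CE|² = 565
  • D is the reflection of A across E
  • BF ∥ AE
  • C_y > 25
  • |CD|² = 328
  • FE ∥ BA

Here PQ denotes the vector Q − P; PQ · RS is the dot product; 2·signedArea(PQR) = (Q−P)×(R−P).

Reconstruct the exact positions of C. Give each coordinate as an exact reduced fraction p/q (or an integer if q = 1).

C = (-3, 26)

1. C_x = -3  [line 9·x + 1·y + 1 = 0 ∩ |CE|² = 565]
2. C_y = 26  [line 9·x + 1·y + 1 = 0 ∩ |CE|² = 565]
   → C = (-3, 26)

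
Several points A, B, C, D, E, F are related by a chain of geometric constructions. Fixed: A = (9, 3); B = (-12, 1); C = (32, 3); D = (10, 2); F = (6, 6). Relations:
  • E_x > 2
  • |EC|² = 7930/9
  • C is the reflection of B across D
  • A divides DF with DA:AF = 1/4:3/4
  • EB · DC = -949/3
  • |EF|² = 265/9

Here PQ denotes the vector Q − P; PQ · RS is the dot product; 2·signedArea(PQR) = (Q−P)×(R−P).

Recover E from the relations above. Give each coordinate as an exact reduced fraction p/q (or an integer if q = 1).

1. E_x = 7/3  [line -22·x + -1·y + 160/3 = 0 ∩ |EF|² = 265/9]
2. E_y = 2  [line -22·x + -1·y + 160/3 = 0 ∩ |EF|² = 265/9]
   → E = (7/3, 2)

E = (7/3, 2)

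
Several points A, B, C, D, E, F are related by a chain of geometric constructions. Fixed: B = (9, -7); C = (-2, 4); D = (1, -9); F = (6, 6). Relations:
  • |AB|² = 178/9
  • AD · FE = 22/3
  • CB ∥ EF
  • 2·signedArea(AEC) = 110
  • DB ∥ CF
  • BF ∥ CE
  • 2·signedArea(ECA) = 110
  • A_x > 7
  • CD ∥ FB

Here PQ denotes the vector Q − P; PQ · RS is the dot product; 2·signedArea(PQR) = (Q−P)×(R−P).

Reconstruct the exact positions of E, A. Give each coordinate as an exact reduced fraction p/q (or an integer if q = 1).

A = (8, -8/3)
E = (-5, 17)

1. E_x = -5  [CB ∥ EF ∩ BF ∥ CE]
2. E_y = 17  [CB ∥ EF ∩ BF ∥ CE]
   → E = (-5, 17)
3. A_x = 8  [2·signedArea(AEC) = 110 ∩ AD · FE = 22/3]
4. A_y = -8/3  [2·signedArea(AEC) = 110 ∩ AD · FE = 22/3]
   → A = (8, -8/3)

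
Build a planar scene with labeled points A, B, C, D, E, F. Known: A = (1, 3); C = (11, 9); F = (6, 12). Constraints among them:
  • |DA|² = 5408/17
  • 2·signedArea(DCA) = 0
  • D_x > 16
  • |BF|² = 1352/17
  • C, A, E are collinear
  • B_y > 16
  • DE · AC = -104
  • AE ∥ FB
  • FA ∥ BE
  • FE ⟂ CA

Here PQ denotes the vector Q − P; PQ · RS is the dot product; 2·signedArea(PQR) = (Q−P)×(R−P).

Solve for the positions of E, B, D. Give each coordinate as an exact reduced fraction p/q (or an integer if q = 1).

B = (232/17, 282/17)
D = (277/17, 207/17)
E = (147/17, 129/17)

1. E_x = 147/17  [C, A, E are collinear ∩ FE ⟂ CA]
2. E_y = 129/17  [C, A, E are collinear ∩ FE ⟂ CA]
   → E = (147/17, 129/17)
3. B_x = 232/17  [FA ∥ BE ∩ AE ∥ FB]
4. B_y = 282/17  [FA ∥ BE ∩ AE ∥ FB]
   → B = (232/17, 282/17)
5. D_x = 277/17  [2·signedArea(DCA) = 0 ∩ DE · AC = -104]
6. D_y = 207/17  [2·signedArea(DCA) = 0 ∩ DE · AC = -104]
   → D = (277/17, 207/17)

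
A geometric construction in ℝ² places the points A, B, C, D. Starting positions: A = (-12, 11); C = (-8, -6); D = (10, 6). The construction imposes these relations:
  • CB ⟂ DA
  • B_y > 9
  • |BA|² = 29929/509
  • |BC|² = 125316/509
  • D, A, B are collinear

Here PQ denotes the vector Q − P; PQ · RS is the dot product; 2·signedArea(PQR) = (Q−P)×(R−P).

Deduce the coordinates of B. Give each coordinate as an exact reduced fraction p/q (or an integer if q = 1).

B = (-2302/509, 4734/509)

1. B_x = -2302/509  [D, A, B are collinear ∩ CB ⟂ DA]
2. B_y = 4734/509  [D, A, B are collinear ∩ CB ⟂ DA]
   → B = (-2302/509, 4734/509)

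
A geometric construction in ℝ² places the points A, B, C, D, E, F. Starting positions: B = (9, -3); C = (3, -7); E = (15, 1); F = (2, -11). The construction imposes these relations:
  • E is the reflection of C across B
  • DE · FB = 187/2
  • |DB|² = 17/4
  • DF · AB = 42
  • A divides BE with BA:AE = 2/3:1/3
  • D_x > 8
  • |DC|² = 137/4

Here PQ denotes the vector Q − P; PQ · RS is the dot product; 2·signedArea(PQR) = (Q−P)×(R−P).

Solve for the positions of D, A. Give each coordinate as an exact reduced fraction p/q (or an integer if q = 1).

1. D_x = 17/2  [line -7·x + -8·y + 39/2 = 0 ∩ |DC|² = 137/4]
2. D_y = -5  [line -7·x + -8·y + 39/2 = 0 ∩ |DC|² = 137/4]
   → D = (17/2, -5)
3. A_x = 13  [DF · AB = 42 ∩ A divides BE with BA:AE = 2/3:1/3]
4. A_y = -1/3  [DF · AB = 42 ∩ A divides BE with BA:AE = 2/3:1/3]
   → A = (13, -1/3)

A = (13, -1/3)
D = (17/2, -5)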